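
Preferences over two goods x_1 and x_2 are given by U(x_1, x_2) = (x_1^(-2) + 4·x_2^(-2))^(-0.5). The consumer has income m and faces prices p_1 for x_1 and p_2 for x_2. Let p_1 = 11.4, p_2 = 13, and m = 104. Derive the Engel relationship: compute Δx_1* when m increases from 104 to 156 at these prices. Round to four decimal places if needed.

MRS = MU_x_1/MU_x_2 = (1/4)·(x_2/x_1)^(3). Set equal to p_1/p_2.
Hence x_2/x_1 = (4·p_1/p_2)^(1/(3)), i.e. raised to the 1/3 power.
With the ratio pinned down, the budget gives x_1* = m/(p_1 + p_2·(x_2/x_1)) and x_2* = (x_2/x_1)·x_1*.
Numerically x_2/x_1 = 1.519406, so x_1* = 104/(11.4 + 13·1.519406) = 3.3384.
At m' = 156: x_1* = 5.0077. Change: 5.0077 − 3.3384 = 1.6692.

Δx_1* = 1.6692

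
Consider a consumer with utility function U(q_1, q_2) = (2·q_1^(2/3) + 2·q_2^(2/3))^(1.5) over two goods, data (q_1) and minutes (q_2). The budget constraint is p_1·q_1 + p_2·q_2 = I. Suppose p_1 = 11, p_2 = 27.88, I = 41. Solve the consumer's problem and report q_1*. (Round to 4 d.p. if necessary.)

q_1* = 3.2252

MRS = MU_q_1/MU_q_2 = (q_2/q_1)^(1/3). Set equal to p_1/p_2.
Hence q_2/q_1 = (p_1/p_2)^(1/(1/3)), i.e. raised to the 3 power.
Substitute q_2 = (q_2/q_1)·q_1 into the budget: q_1* = I/(p_1 + p_2·(q_2/q_1)).
Numerically q_2/q_1 = 0.061419, so q_1* = 41/(11 + 27.88·0.061419) = 3.2252.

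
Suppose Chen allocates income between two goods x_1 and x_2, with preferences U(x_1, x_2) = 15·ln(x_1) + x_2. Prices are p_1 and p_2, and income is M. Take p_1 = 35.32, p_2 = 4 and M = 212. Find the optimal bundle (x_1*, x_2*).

Set MRS = p_1/p_2: (15/x_1)/1 = p_1/p_2.
So x_1*(p_1,p_2) = 15·p_2/p_1, independent of income; and x_2* = (M − 15·p_2)/p_2.
At the given prices: x_1* = 15·4/35.32 = 1.6988, and x_2* = 38.

x_1* = 1.6988, x_2* = 38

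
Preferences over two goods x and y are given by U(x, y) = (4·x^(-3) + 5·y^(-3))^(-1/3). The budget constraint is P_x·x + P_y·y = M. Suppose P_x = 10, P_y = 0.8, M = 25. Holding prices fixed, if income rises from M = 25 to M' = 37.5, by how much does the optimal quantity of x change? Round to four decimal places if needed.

Δx* = 1.0785

From the CES first-order condition, (4/5)·(y/x)^(4) = P_x/P_y.
Solve for the ratio: y/x = [(5/4)·P_x/P_y]^(0.25).
Substitute y = (y/x)·x into the budget: x* = M/(P_x + P_y·(y/x)).
Numerically y/x = 1.988177, so x* = 25/(10 + 0.8·1.988177) = 2.1569.
At M' = 37.5: x* = 3.2354. Change: 3.2354 − 2.1569 = 1.0785.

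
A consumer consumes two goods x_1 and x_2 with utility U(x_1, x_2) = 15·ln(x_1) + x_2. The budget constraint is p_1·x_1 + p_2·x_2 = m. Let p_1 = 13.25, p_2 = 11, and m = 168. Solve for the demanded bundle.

x_1* = 12.4528, x_2* = 0.2727

Set MRS = p_1/p_2: (15/x_1)/1 = p_1/p_2.
So x_1*(p_1,p_2) = 15·p_2/p_1, independent of income; and x_2* = (m − 15·p_2)/p_2.
At the given prices: x_1* = 15·11/13.25 = 12.4528, and x_2* = 0.2727.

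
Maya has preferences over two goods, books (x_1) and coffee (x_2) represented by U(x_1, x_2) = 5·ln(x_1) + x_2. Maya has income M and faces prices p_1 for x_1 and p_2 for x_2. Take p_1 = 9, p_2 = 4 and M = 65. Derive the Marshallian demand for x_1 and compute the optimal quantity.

x_1* = 2.2222

So x_1*(p_1,p_2) = 5·p_2/p_1, independent of income; and x_2* = (M − 5·p_2)/p_2.
At the given prices: x_1* = 5·4/9 = 2.2222.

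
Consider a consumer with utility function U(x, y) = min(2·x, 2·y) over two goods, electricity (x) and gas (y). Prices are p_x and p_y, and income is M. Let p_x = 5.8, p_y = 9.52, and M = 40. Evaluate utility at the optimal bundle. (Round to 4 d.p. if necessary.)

V = 5.2219

Demand: x*(p_x,p_y,M) = 2·M/(2·p_x + 2·p_y), y* = 2·M/(2·p_x + 2·p_y).
Here 2·5.8 + 2·9.52 = 30.64, giving x* = 2.611 and y* = 2.611.
Utility at the optimum: U(2.611, 2.611) = 5.2219.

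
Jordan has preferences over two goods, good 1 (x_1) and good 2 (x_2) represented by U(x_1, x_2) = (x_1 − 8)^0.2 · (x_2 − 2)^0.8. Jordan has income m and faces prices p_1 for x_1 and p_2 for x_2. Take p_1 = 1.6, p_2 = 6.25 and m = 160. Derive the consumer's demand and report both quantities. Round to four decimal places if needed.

x_1* = 24.8375, x_2* = 19.2416

MRS = (1/4)·(x_2−2)/(x_1−8). Tangency with p_1/p_2 gives x_2−2 = 4·(p_1/p_2)·(x_1−8).
Substituting into the budget: x_1* = 8 + 0.2·(m − 8·p_1 − 2·p_2)/p_1, and x_2* = 2 + 0.8·(…)/p_2.
Discretionary income = 160 − 8·1.6 − 2·6.25 = 134.7; x_1* = 8 + 0.2·134.7/1.6 = 24.8375; x_2* = 2 + 0.8·134.7/6.25 = 19.2416.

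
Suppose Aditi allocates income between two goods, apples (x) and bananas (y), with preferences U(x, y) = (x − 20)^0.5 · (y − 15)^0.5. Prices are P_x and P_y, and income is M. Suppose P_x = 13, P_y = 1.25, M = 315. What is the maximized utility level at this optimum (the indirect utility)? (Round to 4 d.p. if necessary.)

V = 4.4963

This is Cobb-Douglas in (x−20, y−15): tangency gives 0.5·P_y·(y−15) = 0.5·P_x·(x−20).
After buying the subsistence bundle (20, 15), a share 0.5 of the remaining income goes to x: x* = 20 + 0.5·(M − 20P_x − 15P_y)/P_x.
Discretionary income = 315 − 20·13 − 15·1.25 = 36.25; x* = 20 + 0.5·36.25/13 = 21.3942; y* = 15 + 0.5·36.25/1.25 = 29.5.
Utility at the optimum: U(21.3942, 29.5) = 4.4963.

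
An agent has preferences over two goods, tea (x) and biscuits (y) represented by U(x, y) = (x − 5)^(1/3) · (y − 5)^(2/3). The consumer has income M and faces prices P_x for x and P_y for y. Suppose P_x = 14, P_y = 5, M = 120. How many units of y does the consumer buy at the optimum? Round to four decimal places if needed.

MRS = (1/2)·(y−5)/(x−5). Tangency with P_x/P_y gives y−5 = 2·(P_x/P_y)·(x−5).
Substituting into the budget: x* = 5 + 1/3·(M − 5·P_x − 5·P_y)/P_x, and y* = 5 + 2/3·(…)/P_y.
Discretionary income = 120 − 5·14 − 5·5 = 25; y* = 5 + 2/3·25/5 = 8.3333.

y* = 8.3333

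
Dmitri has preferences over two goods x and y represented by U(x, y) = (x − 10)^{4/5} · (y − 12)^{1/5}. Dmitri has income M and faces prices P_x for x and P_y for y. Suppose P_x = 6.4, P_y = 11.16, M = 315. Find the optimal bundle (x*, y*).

Let x' = x−10, y' = y−12. MRS = 4·y'/x' = P_x/P_y.
Substituting into the budget: x* = 10 + 0.8·(M − 10·P_x − 12·P_y)/P_x, and y* = 12 + 0.2·(…)/P_y.
Discretionary income = 315 − 10·6.4 − 12·11.16 = 117.08; x* = 10 + 0.8·117.08/6.4 = 24.635; y* = 12 + 0.2·117.08/11.16 = 14.0982.

x* = 24.635, y* = 14.0982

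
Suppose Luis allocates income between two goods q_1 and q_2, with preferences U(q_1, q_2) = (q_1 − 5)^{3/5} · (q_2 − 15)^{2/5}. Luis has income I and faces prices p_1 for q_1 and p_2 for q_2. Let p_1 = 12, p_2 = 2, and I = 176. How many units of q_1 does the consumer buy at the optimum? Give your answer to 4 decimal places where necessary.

Let q_1' = q_1−5, q_2' = q_2−15. MRS = (3/2)·q_2'/q_1' = p_1/p_2.
Substituting into the budget: q_1* = 5 + 0.6·(I − 5·p_1 − 15·p_2)/p_1, and q_2* = 15 + 0.4·(…)/p_2.
Discretionary income = 176 − 5·12 − 15·2 = 86; q_1* = 5 + 0.6·86/12 = 9.3.

q_1* = 9.3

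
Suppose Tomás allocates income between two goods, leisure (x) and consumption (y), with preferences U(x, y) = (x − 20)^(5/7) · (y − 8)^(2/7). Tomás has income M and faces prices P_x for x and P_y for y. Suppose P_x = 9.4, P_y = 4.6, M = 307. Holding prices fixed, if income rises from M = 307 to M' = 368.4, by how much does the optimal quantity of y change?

Δy* = 3.8137

Let x' = x−20, y' = y−8. MRS = (5/2)·y'/x' = P_x/P_y.
Substituting into the budget: x* = 20 + 5/7·(M − 20·P_x − 8·P_y)/P_x, and y* = 8 + 2/7·(…)/P_y.
Discretionary income = 307 − 20·9.4 − 8·4.6 = 82.2; y* = 8 + 2/7·82.2/4.6 = 13.1056.
At M' = 368.4: y* = 16.9193. Change: 16.9193 − 13.1056 = 3.8137.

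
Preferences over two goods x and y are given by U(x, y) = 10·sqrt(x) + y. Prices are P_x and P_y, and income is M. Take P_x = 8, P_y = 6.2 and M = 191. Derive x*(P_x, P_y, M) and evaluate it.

Utility is quasi-linear in y; the FOC for x is 5/√x = P_x/P_y.
Thus x* = (5·P_y/P_x)² — independent of M — with the rest of income spent on y.
Plugging in: x* = (5·6.2/8)² = 15.0156.

x* = 15.0156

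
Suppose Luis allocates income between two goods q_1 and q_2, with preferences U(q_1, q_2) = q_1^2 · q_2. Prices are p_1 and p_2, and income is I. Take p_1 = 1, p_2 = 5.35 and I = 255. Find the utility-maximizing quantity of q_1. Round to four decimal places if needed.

The MRS is 2·q_2/q_1. Set MRS = p_1/p_2.
So 2·p_2·q_2 = p_1·q_1; combined with the budget, a share 2/3 of income goes to q_1.
Demand: q_1*(p_1,p_2,I) = 2/3·I/p_1 and q_2* = 1/3·I/p_2.
At p_1=1, p_2=5.35, I=255: q_1* = 2/3·255/1 = 170.

q_1* = 170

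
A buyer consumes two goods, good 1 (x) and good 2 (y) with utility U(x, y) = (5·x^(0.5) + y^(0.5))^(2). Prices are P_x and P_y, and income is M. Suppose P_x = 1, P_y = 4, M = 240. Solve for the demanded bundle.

From the CES first-order condition, 5·(y/x)^(0.5) = P_x/P_y.
Solve for the ratio: y/x = [(1/5)·P_x/P_y]^(2).
With the ratio pinned down, the budget gives x* = M/(P_x + P_y·(y/x)) and y* = (y/x)·x*.
Numerically y/x = 0.0025, so x* = 240/(1 + 4·0.0025) = 237.6238 and y* = 0.0025·237.6238 = 0.5941.

x* = 237.6238, y* = 0.5941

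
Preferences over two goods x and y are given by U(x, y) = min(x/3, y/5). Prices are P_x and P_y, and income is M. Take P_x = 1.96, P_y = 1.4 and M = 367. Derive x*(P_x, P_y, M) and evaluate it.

With perfect complements, no substitution: consume in ratio x:y = 3:5.
Budget: P_x·x + P_y·(5/3)·x = M, so (3·P_x + 5·P_y)·x = 3·M.
Demand: x*(P_x,P_y,M) = 3·M/(3·P_x + 5·P_y), y* = 5·M/(3·P_x + 5·P_y).
Here 3·1.96 + 5·1.4 = 12.88, giving x* = 85.4814.

x* = 85.4814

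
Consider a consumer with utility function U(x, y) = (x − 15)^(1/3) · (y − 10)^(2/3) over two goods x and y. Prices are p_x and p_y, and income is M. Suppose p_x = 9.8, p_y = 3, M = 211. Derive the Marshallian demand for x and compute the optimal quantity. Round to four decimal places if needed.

Substituting into the budget: x* = 15 + 1/3·(M − 15·p_x − 10·p_y)/p_x, and y* = 10 + 2/3·(…)/p_y.
Discretionary income = 211 − 15·9.8 − 10·3 = 34; x* = 15 + 1/3·34/9.8 = 16.1565.

x* = 16.1565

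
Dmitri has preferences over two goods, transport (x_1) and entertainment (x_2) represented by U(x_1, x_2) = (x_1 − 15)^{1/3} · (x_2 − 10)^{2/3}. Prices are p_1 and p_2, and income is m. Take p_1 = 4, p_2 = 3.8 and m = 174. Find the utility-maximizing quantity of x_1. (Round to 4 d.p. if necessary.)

Let x_1' = x_1−15, x_2' = x_2−10. MRS = (1/2)·x_2'/x_1' = p_1/p_2.
Substituting into the budget: x_1* = 15 + 1/3·(m − 15·p_1 − 10·p_2)/p_1, and x_2* = 10 + 2/3·(…)/p_2.
Discretionary income = 174 − 15·4 − 10·3.8 = 76; x_1* = 15 + 1/3·76/4 = 21.3333.

x_1* = 21.3333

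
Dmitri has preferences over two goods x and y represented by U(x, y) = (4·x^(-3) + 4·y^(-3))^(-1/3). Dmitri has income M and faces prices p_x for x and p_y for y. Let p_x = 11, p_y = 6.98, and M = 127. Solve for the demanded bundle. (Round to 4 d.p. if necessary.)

MRS = MU_x/MU_y = (y/x)^(4). Set equal to p_x/p_y.
Hence y/x = (p_x/p_y)^(1/(4)), i.e. raised to the 0.25 power.
With the ratio pinned down, the budget gives x* = M/(p_x + p_y·(y/x)) and y* = (y/x)·x*.
Numerically y/x = 1.120429, so x* = 127/(11 + 6.98·1.120429) = 6.7479 and y* = 1.120429·6.7479 = 7.5606.

x* = 6.7479, y* = 7.5606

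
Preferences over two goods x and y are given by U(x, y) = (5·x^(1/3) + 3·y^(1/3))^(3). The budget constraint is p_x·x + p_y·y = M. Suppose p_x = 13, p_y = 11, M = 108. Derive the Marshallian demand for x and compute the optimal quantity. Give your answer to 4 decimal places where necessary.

MRS = MU_x/MU_y = (5/3)·(y/x)^(2/3). Set equal to p_x/p_y.
Solve for the ratio: y/x = [(3/5)·p_x/p_y]^(1.5).
Substitute y = (y/x)·x into the budget: x* = M/(p_x + p_y·(y/x)).
Numerically y/x = 0.597108, so x* = 108/(13 + 11·0.597108) = 5.5192.

x* = 5.5192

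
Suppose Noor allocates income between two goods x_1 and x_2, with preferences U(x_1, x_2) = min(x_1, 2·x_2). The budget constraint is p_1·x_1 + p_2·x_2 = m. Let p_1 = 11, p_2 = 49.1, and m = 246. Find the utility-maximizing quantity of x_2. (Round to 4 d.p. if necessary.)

Leontief preferences: the optimum is at the kink where x_1/2 = x_2/1, i.e. x_2 = (1/2)·x_1.
Budget: p_1·x_1 + p_2·(1/2)·x_1 = m, so (2·p_1 + p_2)·x_1 = 2·m.
Demand: x_1*(p_1,p_2,m) = 2·m/(2·p_1 + p_2), x_2* = m/(2·p_1 + p_2).
Here 2·11 + 49.1 = 71.1, giving x_2* = 3.4599.

x_2* = 3.4599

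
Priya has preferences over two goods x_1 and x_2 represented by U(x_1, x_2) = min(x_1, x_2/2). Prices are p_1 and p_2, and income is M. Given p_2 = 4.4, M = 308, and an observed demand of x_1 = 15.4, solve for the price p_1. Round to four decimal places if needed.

p_1 = 11.2

Leontief preferences: the optimum is at the kink where x_1/1 = x_2/2, i.e. x_2 = 2·x_1.
Budget: p_1·x_1 + p_2·2·x_1 = M, so (p_1 + 2·p_2)·x_1 = M.
Demand: x_1*(p_1,p_2,M) = M/(p_1 + 2·p_2), x_2* = 2·M/(p_1 + 2·p_2).
Set x_1* = 15.4 in the demand function and solve for p_1: p_1 = 11.2.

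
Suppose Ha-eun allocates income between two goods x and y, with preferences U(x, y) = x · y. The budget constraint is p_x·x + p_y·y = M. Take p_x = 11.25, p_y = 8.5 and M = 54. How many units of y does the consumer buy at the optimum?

y* = 3.1765

Tangency: MRS = y/x = p_x/p_y.
Rearranging, p_y·y = p_x·x. Substituting into the budget gives p_x·x·(1 + 1) = M.
Demand: x*(p_x,p_y,M) = 0.5·M/p_x and y* = 0.5·M/p_y.
At p_x=11.25, p_y=8.5, M=54: y* = 0.5·54/8.5 = 3.1765.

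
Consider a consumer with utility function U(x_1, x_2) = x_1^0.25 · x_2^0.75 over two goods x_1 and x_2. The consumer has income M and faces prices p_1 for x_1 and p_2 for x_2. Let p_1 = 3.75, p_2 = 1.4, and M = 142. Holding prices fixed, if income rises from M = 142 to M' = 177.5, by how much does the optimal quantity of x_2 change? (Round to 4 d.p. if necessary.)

Tangency: MRS = (1/3)·x_2/x_1 = p_1/p_2.
So 0.25·p_2·x_2 = 0.75·p_1·x_1; combined with the budget, a share 0.25 of income goes to x_1.
Demand: x_1*(p_1,p_2,M) = 0.25·M/p_1 and x_2* = 0.75·M/p_2.
At p_1=3.75, p_2=1.4, M=142: x_2* = 0.75·142/1.4 = 76.0714.
At M' = 177.5: x_2* = 95.0893. Change: 95.0893 − 76.0714 = 19.0179.

Δx_2* = 19.0179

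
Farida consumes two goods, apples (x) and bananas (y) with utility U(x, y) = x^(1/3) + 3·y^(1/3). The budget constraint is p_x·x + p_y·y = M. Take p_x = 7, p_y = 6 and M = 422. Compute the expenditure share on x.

From the CES first-order condition, (1/3)·(y/x)^(2/3) = p_x/p_y.
Solve for the ratio: y/x = [3·p_x/p_y]^(1.5).
With the ratio pinned down, the budget gives x* = M/(p_x + p_y·(y/x)) and y* = (y/x)·x*.
Numerically y/x = 6.5479, so x* = 422/(7 + 6·6.5479) = 9.117 and y* = 6.5479·9.117 = 59.6969.
Expenditure on x: 7·9.117 = 63.8187; share = 0.1512.

share on x = 0.1512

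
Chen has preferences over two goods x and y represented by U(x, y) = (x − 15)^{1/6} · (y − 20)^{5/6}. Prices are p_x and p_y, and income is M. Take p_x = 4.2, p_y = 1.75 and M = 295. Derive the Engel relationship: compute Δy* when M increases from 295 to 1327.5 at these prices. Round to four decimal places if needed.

Δy* = 491.6667

Let x' = x−15, y' = y−20. MRS = (1/5)·y'/x' = p_x/p_y.
Substituting into the budget: x* = 15 + 1/6·(M − 15·p_x − 20·p_y)/p_x, and y* = 20 + 5/6·(…)/p_y.
Discretionary income = 295 − 15·4.2 − 20·1.75 = 197; y* = 20 + 5/6·197/1.75 = 113.8095.
At M' = 1327.5: y* = 605.4762. Change: 605.4762 − 113.8095 = 491.6667.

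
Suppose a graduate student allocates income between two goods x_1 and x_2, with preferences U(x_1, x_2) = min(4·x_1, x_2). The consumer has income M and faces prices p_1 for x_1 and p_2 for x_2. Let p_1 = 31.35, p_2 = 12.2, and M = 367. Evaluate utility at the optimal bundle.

V = 18.3157

Leontief preferences: the optimum is at the kink where x_1/1 = x_2/4, i.e. x_2 = 4·x_1.
Budget: p_1·x_1 + p_2·4·x_1 = M, so (p_1 + 4·p_2)·x_1 = M.
Demand: x_1*(p_1,p_2,M) = M/(p_1 + 4·p_2), x_2* = 4·M/(p_1 + 4·p_2).
Here 31.35 + 4·12.2 = 80.15, giving x_1* = 4.5789 and x_2* = 18.3157.
Utility at the optimum: U(4.5789, 18.3157) = 18.3157.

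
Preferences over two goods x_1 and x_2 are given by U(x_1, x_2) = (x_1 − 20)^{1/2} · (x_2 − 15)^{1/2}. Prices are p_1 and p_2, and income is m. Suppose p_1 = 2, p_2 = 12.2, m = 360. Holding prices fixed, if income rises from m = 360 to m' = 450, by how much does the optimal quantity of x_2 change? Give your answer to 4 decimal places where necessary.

Δx_2* = 3.6885

This is Cobb-Douglas in (x_1−20, x_2−15): tangency gives 0.5·p_2·(x_2−15) = 0.5·p_1·(x_1−20).
After buying the subsistence bundle (20, 15), a share 0.5 of the remaining income goes to x_1: x_1* = 20 + 0.5·(m − 20p_1 − 15p_2)/p_1.
Discretionary income = 360 − 20·2 − 15·12.2 = 137; x_2* = 15 + 0.5·137/12.2 = 20.6148.
At m' = 450: x_2* = 24.3033. Change: 24.3033 − 20.6148 = 3.6885.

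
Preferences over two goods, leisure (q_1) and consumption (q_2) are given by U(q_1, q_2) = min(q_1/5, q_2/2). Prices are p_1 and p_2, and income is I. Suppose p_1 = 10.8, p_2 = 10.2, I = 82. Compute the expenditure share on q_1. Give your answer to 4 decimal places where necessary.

share on q_1 = 0.7258

With perfect complements, no substitution: consume in ratio q_1:q_2 = 5:2.
Budget: p_1·q_1 + p_2·(2/5)·q_1 = I, so (5·p_1 + 2·p_2)·q_1 = 5·I.
Demand: q_1*(p_1,p_2,I) = 5·I/(5·p_1 + 2·p_2), q_2* = 2·I/(5·p_1 + 2·p_2).
Here 5·10.8 + 2·10.2 = 74.4, giving q_1* = 5.5108 and q_2* = 2.2043.
Expenditure on q_1: 10.8·5.5108 = 59.5161; share = 0.7258.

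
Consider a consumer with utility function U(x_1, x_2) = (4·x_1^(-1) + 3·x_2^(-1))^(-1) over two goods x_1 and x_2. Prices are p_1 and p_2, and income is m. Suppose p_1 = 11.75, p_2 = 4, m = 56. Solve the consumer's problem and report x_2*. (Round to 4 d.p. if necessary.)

MRS = MU_x_1/MU_x_2 = (4/3)·(x_2/x_1)^(2). Set equal to p_1/p_2.
Hence x_2/x_1 = ((3/4)·p_1/p_2)^(1/(2)), i.e. raised to the 0.5 power.
With the ratio pinned down, the budget gives x_1* = m/(p_1 + p_2·(x_2/x_1)) and x_2* = (x_2/x_1)·x_1*.
Numerically x_2/x_1 = 1.484293, so x_1* = 56/(11.75 + 4·1.484293) = 3.1661 and x_2* = 1.484293·3.1661 = 4.6995.

x_2* = 4.6995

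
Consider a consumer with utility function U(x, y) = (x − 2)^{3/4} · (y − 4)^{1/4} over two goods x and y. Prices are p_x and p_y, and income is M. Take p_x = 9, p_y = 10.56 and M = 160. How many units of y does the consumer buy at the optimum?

MRS = 3·(y−4)/(x−2). Tangency with p_x/p_y gives y−4 = (1/3)·(p_x/p_y)·(x−2).
After buying the subsistence bundle (2, 4), a share 0.75 of the remaining income goes to x: x* = 2 + 0.75·(M − 2p_x − 4p_y)/p_x.
Discretionary income = 160 − 2·9 − 4·10.56 = 99.76; y* = 4 + 0.25·99.76/10.56 = 6.3617.

y* = 6.3617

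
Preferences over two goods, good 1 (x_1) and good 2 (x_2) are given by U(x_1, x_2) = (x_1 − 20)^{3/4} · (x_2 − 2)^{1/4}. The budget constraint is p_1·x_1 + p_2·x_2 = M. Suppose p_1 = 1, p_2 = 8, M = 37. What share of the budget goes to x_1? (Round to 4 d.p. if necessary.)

This is Cobb-Douglas in (x_1−20, x_2−2): tangency gives 0.75·p_2·(x_2−2) = 0.25·p_1·(x_1−20).
After buying the subsistence bundle (20, 2), a share 0.75 of the remaining income goes to x_1: x_1* = 20 + 0.75·(M − 20p_1 − 2p_2)/p_1.
Discretionary income = 37 − 20·1 − 2·8 = 1; x_1* = 20 + 0.75·1/1 = 20.75; x_2* = 2 + 0.25·1/8 = 2.0312.
Expenditure on x_1: 1·20.75 = 20.75; share = 0.5608.

share on x_1 = 0.5608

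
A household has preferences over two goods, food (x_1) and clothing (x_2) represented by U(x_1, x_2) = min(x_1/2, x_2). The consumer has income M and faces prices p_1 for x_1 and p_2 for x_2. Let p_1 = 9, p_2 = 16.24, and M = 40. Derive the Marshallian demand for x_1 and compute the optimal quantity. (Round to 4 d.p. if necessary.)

x_1* = 2.3364

Leontief preferences: the optimum is at the kink where x_1/2 = x_2/1, i.e. x_2 = (1/2)·x_1.
Budget: p_1·x_1 + p_2·(1/2)·x_1 = M, so (2·p_1 + p_2)·x_1 = 2·M.
Demand: x_1*(p_1,p_2,M) = 2·M/(2·p_1 + p_2), x_2* = M/(2·p_1 + p_2).
Here 2·9 + 16.24 = 34.24, giving x_1* = 2.3364.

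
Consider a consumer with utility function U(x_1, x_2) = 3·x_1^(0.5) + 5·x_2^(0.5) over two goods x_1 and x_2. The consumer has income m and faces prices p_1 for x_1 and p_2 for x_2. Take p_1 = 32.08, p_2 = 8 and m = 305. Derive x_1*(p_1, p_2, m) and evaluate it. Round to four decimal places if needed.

x_1* = 0.7832

From the CES first-order condition, (3/5)·(x_2/x_1)^(0.5) = p_1/p_2.
Solve for the ratio: x_2/x_1 = [(5/3)·p_1/p_2]^(2).
Substitute x_2 = (x_2/x_1)·x_1 into the budget: x_1* = m/(p_1 + p_2·(x_2/x_1)).
Numerically x_2/x_1 = 44.666944, so x_1* = 305/(32.08 + 8·44.666944) = 0.7832.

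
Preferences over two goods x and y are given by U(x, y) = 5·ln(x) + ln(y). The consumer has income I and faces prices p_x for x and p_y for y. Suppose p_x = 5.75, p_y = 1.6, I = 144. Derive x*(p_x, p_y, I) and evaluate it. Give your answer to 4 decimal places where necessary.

x* = 20.8696

MU_x/MU_y = (5·y)/(x); tangency sets this equal to p_x/p_y.
Rearranging, p_y·y = (1/5)·p_x·x. Substituting into the budget gives p_x·x·(1 + (1/5)) = I.
Demand: x*(p_x,p_y,I) = 5/6·I/p_x and y* = 1/6·I/p_y.
At p_x=5.75, p_y=1.6, I=144: x* = 5/6·144/5.75 = 20.8696.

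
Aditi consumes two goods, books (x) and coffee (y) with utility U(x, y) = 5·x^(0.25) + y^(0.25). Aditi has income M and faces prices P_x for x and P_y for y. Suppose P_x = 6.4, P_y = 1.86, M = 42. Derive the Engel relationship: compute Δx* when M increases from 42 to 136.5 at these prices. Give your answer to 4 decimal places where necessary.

Δx* = 12.5497

MRS = MU_x/MU_y = 5·(y/x)^(0.75). Set equal to P_x/P_y.
Solve for the ratio: y/x = [(1/5)·P_x/P_y]^(4/3).
With the ratio pinned down, the budget gives x* = M/(P_x + P_y·(y/x)) and y* = (y/x)·x*.
Numerically y/x = 0.60757, so x* = 42/(6.4 + 1.86·0.60757) = 5.5776.
At M' = 136.5: x* = 18.1273. Change: 18.1273 − 5.5776 = 12.5497.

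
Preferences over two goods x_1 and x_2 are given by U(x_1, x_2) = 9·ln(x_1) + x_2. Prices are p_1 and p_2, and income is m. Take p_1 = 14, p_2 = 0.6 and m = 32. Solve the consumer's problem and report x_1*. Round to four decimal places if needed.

Set MRS = p_1/p_2: (9/x_1)/1 = p_1/p_2.
So x_1*(p_1,p_2) = 9·p_2/p_1, independent of income; and x_2* = (m − 9·p_2)/p_2.
At the given prices: x_1* = 9·0.6/14 = 0.3857.

x_1* = 0.3857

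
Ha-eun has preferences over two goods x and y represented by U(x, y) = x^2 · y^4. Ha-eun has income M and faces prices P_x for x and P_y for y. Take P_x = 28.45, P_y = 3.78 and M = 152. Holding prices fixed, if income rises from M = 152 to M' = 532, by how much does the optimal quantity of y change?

Δy* = 67.0194

MU_x/MU_y = (2·y)/(4·x); tangency sets this equal to P_x/P_y.
Rearranging, P_y·y = 2·P_x·x. Substituting into the budget gives P_x·x·(1 + 2) = M.
Demand: x*(P_x,P_y,M) = 1/3·M/P_x and y* = 2/3·M/P_y.
At P_x=28.45, P_y=3.78, M=152: y* = 2/3·152/3.78 = 26.8078.
At M' = 532: y* = 93.8272. Change: 93.8272 − 26.8078 = 67.0194.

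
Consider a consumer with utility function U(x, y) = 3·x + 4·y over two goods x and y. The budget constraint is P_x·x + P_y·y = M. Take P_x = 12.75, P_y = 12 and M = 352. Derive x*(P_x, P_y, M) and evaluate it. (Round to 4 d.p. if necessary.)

x* = 0

y gives more utility per dollar, so spend all income on y: y* = M/P_y, x* = 0.
Numerically: x* = 0, y* = 29.3333.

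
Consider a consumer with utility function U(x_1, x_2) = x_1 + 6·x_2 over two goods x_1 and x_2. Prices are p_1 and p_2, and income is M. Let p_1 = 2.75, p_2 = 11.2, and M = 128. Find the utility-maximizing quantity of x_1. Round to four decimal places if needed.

x_1* = 0

Perfect substitutes: compare marginal utility per dollar. 1/p_1 vs 6/p_2 → 0.3636 vs 0.5357.
x_2 gives more utility per dollar, so spend all income on x_2: x_2* = M/p_2, x_1* = 0.
Numerically: x_1* = 0, x_2* = 11.4286.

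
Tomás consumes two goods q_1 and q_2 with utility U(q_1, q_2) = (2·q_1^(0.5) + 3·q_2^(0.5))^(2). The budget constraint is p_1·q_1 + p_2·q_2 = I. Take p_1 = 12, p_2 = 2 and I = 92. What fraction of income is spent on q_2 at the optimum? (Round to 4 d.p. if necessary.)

From the CES first-order condition, (2/3)·(q_2/q_1)^(0.5) = p_1/p_2.
Solve for the ratio: q_2/q_1 = [(3/2)·p_1/p_2]^(2).
Substitute q_2 = (q_2/q_1)·q_1 into the budget: q_1* = I/(p_1 + p_2·(q_2/q_1)).
Numerically q_2/q_1 = 81, so q_1* = 92/(12 + 2·81) = 0.5287 and q_2* = 81·0.5287 = 42.8276.
Expenditure on q_2: 2·42.8276 = 85.6552; share = 0.931.

share on q_2 = 0.931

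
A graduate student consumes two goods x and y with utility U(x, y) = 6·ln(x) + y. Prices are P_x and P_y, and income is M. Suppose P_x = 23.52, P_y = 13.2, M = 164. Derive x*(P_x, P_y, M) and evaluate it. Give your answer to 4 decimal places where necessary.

x* = 3.3673

Set MRS = P_x/P_y: (6/x)/1 = P_x/P_y.
So x*(P_x,P_y) = 6·P_y/P_x, independent of income; and y* = (M − 6·P_y)/P_y.
At the given prices: x* = 6·13.2/23.52 = 3.3673.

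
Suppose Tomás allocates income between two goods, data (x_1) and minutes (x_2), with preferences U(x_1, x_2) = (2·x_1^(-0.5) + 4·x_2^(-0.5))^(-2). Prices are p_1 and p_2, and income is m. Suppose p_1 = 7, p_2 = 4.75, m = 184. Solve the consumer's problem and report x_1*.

x_1* = 10.9756

MRS = MU_x_1/MU_x_2 = (1/2)·(x_2/x_1)^(1.5). Set equal to p_1/p_2.
Solve for the ratio: x_2/x_1 = [2·p_1/p_2]^(2/3).
With the ratio pinned down, the budget gives x_1* = m/(p_1 + p_2·(x_2/x_1)) and x_2* = (x_2/x_1)·x_1*.
Numerically x_2/x_1 = 2.055684, so x_1* = 184/(7 + 4.75·2.055684) = 10.9756.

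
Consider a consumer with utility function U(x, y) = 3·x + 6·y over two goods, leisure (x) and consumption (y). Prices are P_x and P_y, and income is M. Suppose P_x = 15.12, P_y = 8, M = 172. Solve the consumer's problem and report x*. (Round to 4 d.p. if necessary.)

Linear utility — the consumer picks whichever good has higher MU/price: 3/15.12 = 0.1984 vs 6/8 = 0.75.
y gives more utility per dollar, so spend all income on y: y* = M/P_y, x* = 0.
Numerically: x* = 0, y* = 21.5.

x* = 0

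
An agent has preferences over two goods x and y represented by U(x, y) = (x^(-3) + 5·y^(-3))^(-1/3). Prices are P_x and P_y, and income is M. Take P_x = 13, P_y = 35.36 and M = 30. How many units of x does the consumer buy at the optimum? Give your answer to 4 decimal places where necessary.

From the CES first-order condition, (1/5)·(y/x)^(4) = P_x/P_y.
Hence y/x = (5·P_x/P_y)^(1/(4)), i.e. raised to the 0.25 power.
Substitute y = (y/x)·x into the budget: x* = M/(P_x + P_y·(y/x)).
Numerically y/x = 1.164395, so x* = 30/(13 + 35.36·1.164395) = 0.5538.

x* = 0.5538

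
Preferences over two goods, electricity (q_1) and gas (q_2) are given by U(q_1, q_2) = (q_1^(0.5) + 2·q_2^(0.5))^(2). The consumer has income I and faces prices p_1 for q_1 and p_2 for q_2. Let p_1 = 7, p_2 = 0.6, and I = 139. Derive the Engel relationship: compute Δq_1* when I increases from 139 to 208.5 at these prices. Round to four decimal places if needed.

Δq_1* = 0.2083

With the ratio pinned down, the budget gives q_1* = I/(p_1 + p_2·(q_2/q_1)) and q_2* = (q_2/q_1)·q_1*.
Numerically q_2/q_1 = 544.444444, so q_1* = 139/(7 + 0.6·544.444444) = 0.4166.
At I' = 208.5: q_1* = 0.6249. Change: 0.6249 − 0.4166 = 0.2083.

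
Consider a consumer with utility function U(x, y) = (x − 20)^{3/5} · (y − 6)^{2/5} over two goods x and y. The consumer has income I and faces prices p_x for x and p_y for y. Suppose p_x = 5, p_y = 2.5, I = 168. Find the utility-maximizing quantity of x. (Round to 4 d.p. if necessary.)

x* = 26.36

This is Cobb-Douglas in (x−20, y−6): tangency gives 0.6·p_y·(y−6) = 0.4·p_x·(x−20).
After buying the subsistence bundle (20, 6), a share 0.6 of the remaining income goes to x: x* = 20 + 0.6·(I − 20p_x − 6p_y)/p_x.
Discretionary income = 168 − 20·5 − 6·2.5 = 53; x* = 20 + 0.6·53/5 = 26.36.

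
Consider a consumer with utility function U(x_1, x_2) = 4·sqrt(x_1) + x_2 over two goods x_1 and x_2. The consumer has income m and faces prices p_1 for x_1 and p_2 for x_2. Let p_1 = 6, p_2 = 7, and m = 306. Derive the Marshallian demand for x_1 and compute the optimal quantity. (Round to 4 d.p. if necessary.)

x_1* = 5.4444

MU_x_1 = 2/√x_1, MU_x_2 = 1. Tangency: 2/√x_1 = p_1/p_2.
Thus x_1* = (2·p_2/p_1)² — independent of m — with the rest of income spent on x_2.
Plugging in: x_1* = (2·7/6)² = 5.4444.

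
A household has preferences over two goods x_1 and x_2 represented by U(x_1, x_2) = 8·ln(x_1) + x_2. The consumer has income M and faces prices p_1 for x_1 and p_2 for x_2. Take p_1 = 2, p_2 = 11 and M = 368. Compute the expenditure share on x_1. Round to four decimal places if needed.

share on x_1 = 0.2391

Set MRS = p_1/p_2: (8/x_1)/1 = p_1/p_2.
So x_1*(p_1,p_2) = 8·p_2/p_1, independent of income; and x_2* = (M − 8·p_2)/p_2.
At the given prices: x_1* = 8·11/2 = 44, and x_2* = 25.4545.
Expenditure on x_1: 2·44 = 88; share = 0.2391.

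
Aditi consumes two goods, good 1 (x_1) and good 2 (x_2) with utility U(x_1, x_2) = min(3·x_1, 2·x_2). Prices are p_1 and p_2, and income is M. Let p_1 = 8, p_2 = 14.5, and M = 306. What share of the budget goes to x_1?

share on x_1 = 0.2689

With perfect complements, no substitution: consume in ratio x_1:x_2 = 2:3.
Budget: p_1·x_1 + p_2·(3/2)·x_1 = M, so (2·p_1 + 3·p_2)·x_1 = 2·M.
Demand: x_1*(p_1,p_2,M) = 2·M/(2·p_1 + 3·p_2), x_2* = 3·M/(2·p_1 + 3·p_2).
Here 2·8 + 3·14.5 = 59.5, giving x_1* = 10.2857 and x_2* = 15.4286.
Expenditure on x_1: 8·10.2857 = 82.2857; share = 0.2689.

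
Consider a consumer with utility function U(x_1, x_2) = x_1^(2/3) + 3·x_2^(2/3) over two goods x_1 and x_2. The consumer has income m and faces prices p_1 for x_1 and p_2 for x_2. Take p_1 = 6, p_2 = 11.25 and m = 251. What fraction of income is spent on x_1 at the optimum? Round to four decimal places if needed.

From the CES first-order condition, (1/3)·(x_2/x_1)^(1/3) = p_1/p_2.
Solve for the ratio: x_2/x_1 = [3·p_1/p_2]^(3).
With the ratio pinned down, the budget gives x_1* = m/(p_1 + p_2·(x_2/x_1)) and x_2* = (x_2/x_1)·x_1*.
Numerically x_2/x_1 = 4.096, so x_1* = 251/(6 + 11.25·4.096) = 4.8195 and x_2* = 4.096·4.8195 = 19.7407.
Expenditure on x_1: 6·4.8195 = 28.9171; share = 0.1152.

share on x_1 = 0.1152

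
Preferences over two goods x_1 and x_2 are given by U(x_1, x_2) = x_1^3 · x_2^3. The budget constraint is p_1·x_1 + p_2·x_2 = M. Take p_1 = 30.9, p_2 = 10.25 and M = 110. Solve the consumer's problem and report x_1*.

Tangency: MRS = x_2/x_1 = p_1/p_2.
So 3·p_2·x_2 = 3·p_1·x_1; combined with the budget, a share 0.5 of income goes to x_1.
Demand: x_1*(p_1,p_2,M) = 0.5·M/p_1 and x_2* = 0.5·M/p_2.
At p_1=30.9, p_2=10.25, M=110: x_1* = 0.5·110/30.9 = 1.7799.

x_1* = 1.7799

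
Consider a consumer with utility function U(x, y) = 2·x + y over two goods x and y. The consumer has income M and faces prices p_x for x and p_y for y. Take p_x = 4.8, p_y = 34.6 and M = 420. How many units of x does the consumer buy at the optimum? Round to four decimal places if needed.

x* = 87.5

Perfect substitutes: compare marginal utility per dollar. 2/p_x vs 1/p_y → 0.4167 vs 0.0289.
x gives more utility per dollar, so spend all income on x: x* = M/p_x, y* = 0.
Numerically: x* = 87.5, y* = 0.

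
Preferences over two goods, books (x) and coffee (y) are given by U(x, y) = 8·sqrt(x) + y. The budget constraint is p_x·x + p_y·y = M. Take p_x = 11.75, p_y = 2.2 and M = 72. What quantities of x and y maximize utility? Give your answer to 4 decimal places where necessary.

Set MRS = p_x/p_y: 4·x^(−1/2) = p_x/p_y.
Solve: √x = 4·p_y/p_x, so x*(p_x,p_y) = (4·p_y/p_x)², and y* = (M − p_x·x*)/p_y.
Plugging in: x* = (4·2.2/11.75)² = 0.5609, y* = 29.7315.

x* = 0.5609, y* = 29.7315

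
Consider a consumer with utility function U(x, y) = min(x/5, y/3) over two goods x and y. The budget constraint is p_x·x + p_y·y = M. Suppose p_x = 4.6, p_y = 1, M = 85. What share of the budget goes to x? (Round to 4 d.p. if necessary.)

share on x = 0.8846

With perfect complements, no substitution: consume in ratio x:y = 5:3.
Budget: p_x·x + p_y·(3/5)·x = M, so (5·p_x + 3·p_y)·x = 5·M.
Demand: x*(p_x,p_y,M) = 5·M/(5·p_x + 3·p_y), y* = 3·M/(5·p_x + 3·p_y).
Here 5·4.6 + 3·1 = 26, giving x* = 16.3462 and y* = 9.8077.
Expenditure on x: 4.6·16.3462 = 75.1923; share = 0.8846.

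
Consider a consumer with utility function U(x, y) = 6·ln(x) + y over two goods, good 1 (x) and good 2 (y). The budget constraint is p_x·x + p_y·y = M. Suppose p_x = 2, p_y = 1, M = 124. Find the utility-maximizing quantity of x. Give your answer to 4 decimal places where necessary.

x* = 3

At the given prices: x* = 6·1/2 = 3.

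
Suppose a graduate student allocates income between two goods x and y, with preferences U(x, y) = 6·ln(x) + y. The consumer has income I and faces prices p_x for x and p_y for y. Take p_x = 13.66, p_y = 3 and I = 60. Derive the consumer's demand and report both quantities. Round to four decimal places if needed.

x* = 1.3177, y* = 14

MU_x = 6/x, MU_y = 1. Tangency: 6/x = p_x/p_y.
So x*(p_x,p_y) = 6·p_y/p_x, independent of income; and y* = (I − 6·p_y)/p_y.
At the given prices: x* = 6·3/13.66 = 1.3177, and y* = 14.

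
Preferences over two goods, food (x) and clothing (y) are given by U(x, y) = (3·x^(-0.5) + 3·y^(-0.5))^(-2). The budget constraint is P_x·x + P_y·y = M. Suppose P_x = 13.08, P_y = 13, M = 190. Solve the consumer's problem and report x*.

x* = 7.2704

Substitute y = (y/x)·x into the budget: x* = M/(P_x + P_y·(y/x)).
Numerically y/x = 1.004098, so x* = 190/(13.08 + 13·1.004098) = 7.2704.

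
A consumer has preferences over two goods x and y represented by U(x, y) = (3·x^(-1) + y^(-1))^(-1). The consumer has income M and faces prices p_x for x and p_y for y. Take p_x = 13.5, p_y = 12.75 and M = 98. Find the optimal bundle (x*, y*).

x* = 4.6501, y* = 2.7626

MU_x ∝ 3·x^(-2), MU_y ∝ y^(-2), so MRS = 3·(y/x)^(2) = p_x/p_y.
Hence y/x = ((1/3)·p_x/p_y)^(1/(2)), i.e. raised to the 0.5 power.
Substitute y = (y/x)·x into the budget: x* = M/(p_x + p_y·(y/x)).
Numerically y/x = 0.594089, so x* = 98/(13.5 + 12.75·0.594089) = 4.6501 and y* = 0.594089·4.6501 = 2.7626.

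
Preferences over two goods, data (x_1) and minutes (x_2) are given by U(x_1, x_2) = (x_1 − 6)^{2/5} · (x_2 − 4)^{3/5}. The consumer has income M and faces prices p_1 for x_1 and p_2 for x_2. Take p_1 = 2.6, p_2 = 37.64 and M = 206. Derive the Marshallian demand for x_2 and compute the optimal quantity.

x_2* = 4.6351

Let x_1' = x_1−6, x_2' = x_2−4. MRS = (2/3)·x_2'/x_1' = p_1/p_2.
After buying the subsistence bundle (6, 4), a share 0.4 of the remaining income goes to x_1: x_1* = 6 + 0.4·(M − 6p_1 − 4p_2)/p_1.
Discretionary income = 206 − 6·2.6 − 4·37.64 = 39.84; x_2* = 4 + 0.6·39.84/37.64 = 4.6351.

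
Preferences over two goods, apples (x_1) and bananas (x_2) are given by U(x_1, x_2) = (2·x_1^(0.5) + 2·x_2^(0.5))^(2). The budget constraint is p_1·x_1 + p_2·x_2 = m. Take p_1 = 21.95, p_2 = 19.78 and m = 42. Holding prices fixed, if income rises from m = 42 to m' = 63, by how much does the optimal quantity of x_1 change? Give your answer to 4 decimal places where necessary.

Δx_1* = 0.4535

MU_x_1 ∝ 2·x_1^(-0.5), MU_x_2 ∝ 2·x_2^(-0.5), so MRS = (x_2/x_1)^(0.5) = p_1/p_2.
Hence x_2/x_1 = (p_1/p_2)^(1/(0.5)), i.e. raised to the 2 power.
Substitute x_2 = (x_2/x_1)·x_1 into the budget: x_1* = m/(p_1 + p_2·(x_2/x_1)).
Numerically x_2/x_1 = 1.231449, so x_1* = 42/(21.95 + 19.78·1.231449) = 0.907.
At m' = 63: x_1* = 1.3605. Change: 1.3605 − 0.907 = 0.4535.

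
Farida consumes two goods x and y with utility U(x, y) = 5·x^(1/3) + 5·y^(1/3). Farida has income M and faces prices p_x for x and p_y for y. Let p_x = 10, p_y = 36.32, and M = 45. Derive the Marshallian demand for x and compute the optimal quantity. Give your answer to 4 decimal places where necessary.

x* = 2.9514

From the CES first-order condition, (y/x)^(2/3) = p_x/p_y.
Hence y/x = (p_x/p_y)^(1/(2/3)), i.e. raised to the 1.5 power.
Substitute y = (y/x)·x into the budget: x* = M/(p_x + p_y·(y/x)).
Numerically y/x = 0.144471, so x* = 45/(10 + 36.32·0.144471) = 2.9514.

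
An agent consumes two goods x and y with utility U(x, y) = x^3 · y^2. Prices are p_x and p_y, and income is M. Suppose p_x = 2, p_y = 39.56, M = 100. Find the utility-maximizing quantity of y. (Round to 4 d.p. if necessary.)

y* = 1.0111

MU_x/MU_y = (3·y)/(2·x); tangency sets this equal to p_x/p_y.
Rearranging, p_y·y = (2/3)·p_x·x. Substituting into the budget gives p_x·x·(1 + (2/3)) = M.
Demand: x*(p_x,p_y,M) = 0.6·M/p_x and y* = 0.4·M/p_y.
At p_x=2, p_y=39.56, M=100: y* = 0.4·100/39.56 = 1.0111.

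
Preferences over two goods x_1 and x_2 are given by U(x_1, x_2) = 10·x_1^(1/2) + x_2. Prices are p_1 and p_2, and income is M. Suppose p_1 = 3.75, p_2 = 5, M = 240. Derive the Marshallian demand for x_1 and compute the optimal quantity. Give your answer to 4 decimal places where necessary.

MU_x_1 = 5/√x_1, MU_x_2 = 1. Tangency: 5/√x_1 = p_1/p_2.
Solve: √x_1 = 5·p_2/p_1, so x_1*(p_1,p_2) = (5·p_2/p_1)², and x_2* = (M − p_1·x_1*)/p_2.
Plugging in: x_1* = (5·5/3.75)² = 44.4444.

x_1* = 44.4444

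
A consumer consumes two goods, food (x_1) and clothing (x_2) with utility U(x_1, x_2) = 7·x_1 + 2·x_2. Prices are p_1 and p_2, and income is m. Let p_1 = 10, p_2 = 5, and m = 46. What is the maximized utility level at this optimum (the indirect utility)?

Linear utility — the consumer picks whichever good has higher MU/price: 7/10 = 0.7 vs 2/5 = 0.4.
x_1 gives more utility per dollar, so spend all income on x_1: x_1* = m/p_1, x_2* = 0.
Numerically: x_1* = 4.6, x_2* = 0.
Utility at the optimum: U(4.6, 0) = 32.2.

V = 32.2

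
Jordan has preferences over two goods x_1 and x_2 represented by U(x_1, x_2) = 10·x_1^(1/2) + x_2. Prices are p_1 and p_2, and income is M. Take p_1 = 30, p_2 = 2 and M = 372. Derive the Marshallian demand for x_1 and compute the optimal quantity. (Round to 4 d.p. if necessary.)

Set MRS = p_1/p_2: 5·x_1^(−1/2) = p_1/p_2.
Thus x_1* = (5·p_2/p_1)² — independent of M — with the rest of income spent on x_2.
Plugging in: x_1* = (5·2/30)² = 0.1111.

x_1* = 0.1111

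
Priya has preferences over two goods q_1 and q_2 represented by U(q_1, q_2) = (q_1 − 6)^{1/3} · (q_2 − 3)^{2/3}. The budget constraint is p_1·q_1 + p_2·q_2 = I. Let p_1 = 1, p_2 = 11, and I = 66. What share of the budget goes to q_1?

Discretionary income = 66 − 6·1 − 3·11 = 27; q_1* = 6 + 1/3·27/1 = 15; q_2* = 3 + 2/3·27/11 = 4.6364.
Expenditure on q_1: 1·15 = 15; share = 0.2273.

share on q_1 = 0.2273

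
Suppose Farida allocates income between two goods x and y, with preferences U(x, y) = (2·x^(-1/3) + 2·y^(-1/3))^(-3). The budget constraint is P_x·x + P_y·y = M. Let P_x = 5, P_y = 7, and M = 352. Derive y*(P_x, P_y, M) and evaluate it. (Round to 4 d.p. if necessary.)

y* = 26.1997

With the ratio pinned down, the budget gives x* = M/(P_x + P_y·(y/x)) and y* = (y/x)·x*.
Numerically y/x = 0.77697, so x* = 352/(5 + 7·0.77697) = 33.7204 and y* = 0.77697·33.7204 = 26.1997.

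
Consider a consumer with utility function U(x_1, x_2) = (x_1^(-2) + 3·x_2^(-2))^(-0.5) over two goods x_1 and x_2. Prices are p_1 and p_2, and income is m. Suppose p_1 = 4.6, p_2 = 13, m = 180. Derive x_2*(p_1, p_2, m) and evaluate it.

MRS = MU_x_1/MU_x_2 = (1/3)·(x_2/x_1)^(3). Set equal to p_1/p_2.
Solve for the ratio: x_2/x_1 = [3·p_1/p_2]^(1/3).
Substitute x_2 = (x_2/x_1)·x_1 into the budget: x_1* = m/(p_1 + p_2·(x_2/x_1)).
Numerically x_2/x_1 = 1.020106, so x_1* = 180/(4.6 + 13·1.020106) = 10.0776 and x_2* = 1.020106·10.0776 = 10.2802.

x_2* = 10.2802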